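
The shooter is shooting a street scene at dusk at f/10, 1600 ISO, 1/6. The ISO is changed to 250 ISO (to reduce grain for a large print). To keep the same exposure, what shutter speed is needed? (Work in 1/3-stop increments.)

1 s

ISO: 1600 → 1250 → 1000 → 800 → 640 → 500 → 400 → 320 → 250 — 2 2/3 stops lower (darker).
Need 2 2/3 stops brighter from the shutter speed: 1/6 → 1/5 → 1/4 → 0.3 → 0.4 → 0.5 → 0.6 → 0.8 → 1.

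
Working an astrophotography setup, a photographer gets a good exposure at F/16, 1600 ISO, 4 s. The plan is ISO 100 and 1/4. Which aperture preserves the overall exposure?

f/1.0

ISO: 1600 → 800 → 400 → 200 → 100 — 4 stops lower (darker).
Shutter speed: 4 → 2 → 1 → 1/2 → 1/4 — 4 stops shorter (darker).
Net change so far: 8 stops darker. Offset with the aperture: f/16 → f/11 → f/8 → f/5.6 → f/4 → f/2.8 → f/2 → f/1.4 → f/1.0.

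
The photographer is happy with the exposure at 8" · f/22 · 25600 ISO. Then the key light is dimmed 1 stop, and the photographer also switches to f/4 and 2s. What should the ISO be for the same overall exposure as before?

Scene light: 1 stop darker.
Aperture: f/22 → f/16 → f/11 → f/8 → f/5.6 → f/4 — 5 stops opened up (brighter).
Shutter speed: 8 → 4 → 2 — 2 stops faster (darker).
Net so far: 2 stops brighter. ISO: 25600 → 12800 → 6400.

ISO 6400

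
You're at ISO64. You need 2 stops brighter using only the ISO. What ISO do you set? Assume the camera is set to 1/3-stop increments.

ISO 250

ISO: 64 → 80 → 100 → 125 → 160 → 200 → 250 — 2 stops raised (brighter).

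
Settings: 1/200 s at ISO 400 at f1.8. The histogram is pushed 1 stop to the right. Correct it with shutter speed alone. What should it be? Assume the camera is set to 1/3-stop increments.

Overexposed by 1 stop → need 1 stop darker.
Shutter speed: 1/200 → 1/250 → 1/320 → 1/400.

1/400s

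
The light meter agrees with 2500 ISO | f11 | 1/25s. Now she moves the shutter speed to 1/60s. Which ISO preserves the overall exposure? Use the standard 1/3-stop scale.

ISO 6400

Shutter speed: 1/25 → 1/30 → 1/40 → 1/50 → 1/60 — 1 1/3 stops faster (darker).
Need 1 1/3 stops brighter from the ISO: 2500 → 3200 → 4000 → 5000 → 6400.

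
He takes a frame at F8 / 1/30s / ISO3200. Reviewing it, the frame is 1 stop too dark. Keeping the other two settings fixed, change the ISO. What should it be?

Underexposed by 1 stop → need 1 stop brighter.
ISO: 3200 → 6400.

ISO 6400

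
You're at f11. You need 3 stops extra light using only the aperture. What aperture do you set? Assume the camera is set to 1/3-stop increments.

f/4

Aperture: f/11 → f/10 → f/9 → f/8 → f/7.1 → f/6.3 → f/5.6 → f/5 → f/4.5 → f/4 — 3 stops wider (brighter).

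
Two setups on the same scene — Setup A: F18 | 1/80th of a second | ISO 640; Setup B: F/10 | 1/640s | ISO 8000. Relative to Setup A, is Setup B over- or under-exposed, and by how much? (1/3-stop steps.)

2 1/3 stops brighter

Aperture: f/18 → f/16 → f/14 → f/13 → f/11 → f/10 — 1 2/3 stops opened up (brighter).
Shutter speed: 1/80 → 1/100 → 1/125 → 1/160 → 1/200 → 1/250 → 1/320 → 1/400 → 1/500 → 1/640 — 3 stops faster (darker).
ISO: 640 → 800 → 1000 → 1250 → 1600 → 2000 → 2500 → 3200 → 4000 → 5000 → 6400 → 8000 — 3 2/3 stops higher (brighter).
Net: +1 2/3 −3 +3 2/3 = +2 1/3 stops.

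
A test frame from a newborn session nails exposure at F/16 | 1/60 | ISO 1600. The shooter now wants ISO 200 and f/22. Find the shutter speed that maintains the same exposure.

1/4s

ISO: 1600 → 800 → 400 → 200 — 3 stops dropped (darker).
Aperture: f/16 → f/22 — 1 stop narrower (darker).
Net change so far: 4 stops darker. Offset with the shutter speed: 1/60 → 1/30 → 1/15 → 1/8 → 1/4.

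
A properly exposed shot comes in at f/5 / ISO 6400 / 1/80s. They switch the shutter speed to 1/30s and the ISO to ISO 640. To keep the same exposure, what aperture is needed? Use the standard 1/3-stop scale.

f/2.5

Shutter speed: 1/80 → 1/60 → 1/50 → 1/40 → 1/30 — 1 1/3 stops slower (brighter).
ISO: 6400 → 5000 → 4000 → 3200 → 2500 → 2000 → 1600 → 1250 → 1000 → 800 → 640 — 3 1/3 stops dropped (darker).
Net change so far: 2 stops darker. Offset with the aperture: f/5 → f/4.5 → f/4 → f/3.5 → f/3.2 → f/2.8 → f/2.5.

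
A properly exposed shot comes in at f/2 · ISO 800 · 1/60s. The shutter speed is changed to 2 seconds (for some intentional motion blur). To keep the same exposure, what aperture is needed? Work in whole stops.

Shutter speed: 1/60 → 1/30 → 1/15 → 1/8 → 1/4 → 1/2 → 1 → 2 — 7 stops longer (brighter).
Need 7 stops darker from the aperture: f/2 → f/2.8 → f/4 → f/5.6 → f/8 → f/11 → f/16 → f/22.

f/22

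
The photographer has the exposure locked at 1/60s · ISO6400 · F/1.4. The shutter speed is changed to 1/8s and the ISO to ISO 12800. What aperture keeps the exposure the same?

Shutter speed: 1/60 → 1/30 → 1/15 → 1/8 — 3 stops longer (brighter).
ISO: 6400 → 12800 — 1 stop raised (brighter).
Net change so far: 4 stops brighter. Offset with the aperture: f/1.4 → f/2 → f/2.8 → f/4 → f/5.6.

f/5.6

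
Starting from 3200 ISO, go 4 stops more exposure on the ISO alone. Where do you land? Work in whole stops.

ISO 51200

ISO: 3200 → 6400 → 12800 → 25600 → 51200 — 4 stops raised (brighter).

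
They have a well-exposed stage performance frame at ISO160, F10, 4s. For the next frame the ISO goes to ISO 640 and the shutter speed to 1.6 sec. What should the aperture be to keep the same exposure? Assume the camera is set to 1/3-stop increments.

ISO: 160 → 200 → 250 → 320 → 400 → 500 → 640 — 2 stops raised (brighter).
Shutter speed: 4 → 3.2 → 2.5 → 2 → 1.6 — 1 1/3 stops shorter (darker).
Net change so far: 2/3 stop brighter. Offset with the aperture: f/10 → f/11 → f/13.

f/13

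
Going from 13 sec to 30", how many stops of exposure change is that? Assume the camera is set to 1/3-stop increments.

13 → 15 → 20 → 25 → 30 — count the steps: 4 third-stops = 1 1/3 stops.

1 1/3 stops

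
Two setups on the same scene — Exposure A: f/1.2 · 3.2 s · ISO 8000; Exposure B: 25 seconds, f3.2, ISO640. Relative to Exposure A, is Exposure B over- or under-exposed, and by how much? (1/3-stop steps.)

3 1/3 stops darker

Aperture: f/1.2 → f/1.4 → f/1.6 → f/1.8 → f/2 → f/2.2 → f/2.5 → f/2.8 → f/3.2 — 2 2/3 stops smaller aperture (darker).
Shutter speed: 3.2 → 4 → 5 → 6 → 8 → 10 → 13 → 15 → 20 → 25 — 3 stops longer (brighter).
ISO: 8000 → 6400 → 5000 → 4000 → 3200 → 2500 → 2000 → 1600 → 1250 → 1000 → 800 → 640 — 3 2/3 stops dropped (darker).
Net: −2 2/3 +3 −3 2/3 = −3 1/3 stops.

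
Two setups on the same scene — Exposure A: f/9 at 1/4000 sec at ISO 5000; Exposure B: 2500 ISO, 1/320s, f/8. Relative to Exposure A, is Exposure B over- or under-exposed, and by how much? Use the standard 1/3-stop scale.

Aperture: f/9 → f/8 — 1/3 stop larger aperture (brighter).
Shutter speed: 1/4000 → 1/3200 → 1/2500 → 1/2000 → 1/1600 → 1/1250 → 1/1000 → 1/800 → 1/640 → 1/500 → 1/400 → 1/320 — 3 2/3 stops slower (brighter).
ISO: 5000 → 4000 → 3200 → 2500 — 1 stop lower (darker).
Net: +1/3 +3 2/3 −1 = +3 stops.

3 stops brighter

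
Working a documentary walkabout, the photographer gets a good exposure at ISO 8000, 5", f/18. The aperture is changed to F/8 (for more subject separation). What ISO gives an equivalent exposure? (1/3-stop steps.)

Aperture: f/18 → f/16 → f/14 → f/13 → f/11 → f/10 → f/9 → f/8 — 2 1/3 stops opened up (brighter).
Need 2 1/3 stops darker from the ISO: 8000 → 6400 → 5000 → 4000 → 3200 → 2500 → 2000 → 1600.

ISO 1600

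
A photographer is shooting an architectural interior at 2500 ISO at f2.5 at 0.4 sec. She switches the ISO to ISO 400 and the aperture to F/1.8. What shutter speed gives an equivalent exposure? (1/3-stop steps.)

1.3 s

ISO: 2500 → 2000 → 1600 → 1250 → 1000 → 800 → 640 → 500 → 400 — 2 2/3 stops lower (darker).
Aperture: f/2.5 → f/2.2 → f/2 → f/1.8 — 1 stop opened up (brighter).
Net change so far: 1 2/3 stops darker. Offset with the shutter speed: 0.4 → 0.5 → 0.6 → 0.8 → 1 → 1.3.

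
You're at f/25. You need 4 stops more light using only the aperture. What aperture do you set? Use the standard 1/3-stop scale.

f/6.3

Aperture: f/25 → f/22 → f/20 → f/18 → f/16 → f/14 → f/13 → f/11 → f/10 → f/9 → f/8 → f/7.1 → f/6.3 — 4 stops wider (brighter).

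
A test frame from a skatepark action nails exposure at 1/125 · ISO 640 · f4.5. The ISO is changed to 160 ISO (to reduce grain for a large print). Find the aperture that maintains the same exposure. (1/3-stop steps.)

ISO: 640 → 500 → 400 → 320 → 250 → 200 → 160 — 2 stops lower (darker).
Need 2 stops brighter from the aperture: f/4.5 → f/4 → f/3.5 → f/3.2 → f/2.8 → f/2.5 → f/2.2.

f/2.2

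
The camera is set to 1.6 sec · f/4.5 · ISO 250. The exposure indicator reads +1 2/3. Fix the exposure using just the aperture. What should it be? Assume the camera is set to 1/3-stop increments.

Overexposed by 1 2/3 stops → need 1 2/3 stops darker.
Aperture: f/4.5 → f/5 → f/5.6 → f/6.3 → f/7.1 → f/8.

f/8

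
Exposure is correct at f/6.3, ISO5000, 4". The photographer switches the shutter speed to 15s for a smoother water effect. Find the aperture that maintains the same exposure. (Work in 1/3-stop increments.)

Shutter speed: 4 → 5 → 6 → 8 → 10 → 13 → 15 — 2 stops slower (brighter).
Need 2 stops darker from the aperture: f/6.3 → f/7.1 → f/8 → f/9 → f/10 → f/11 → f/13.

f/13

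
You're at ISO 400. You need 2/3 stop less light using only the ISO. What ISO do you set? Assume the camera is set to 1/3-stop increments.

ISO 250

ISO: 400 → 320 → 250 — 2/3 stop dropped (darker).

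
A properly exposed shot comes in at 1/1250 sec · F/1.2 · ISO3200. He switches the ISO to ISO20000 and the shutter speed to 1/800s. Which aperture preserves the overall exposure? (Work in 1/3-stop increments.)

f/4

ISO: 3200 → 4000 → 5000 → 6400 → 8000 → 10000 → 12800 → 16000 → 20000 — 2 2/3 stops raised (brighter).
Shutter speed: 1/1250 → 1/1000 → 1/800 — 2/3 stop longer (brighter).
Net change so far: 3 1/3 stops brighter. Offset with the aperture: f/1.2 → f/1.4 → f/1.6 → f/1.8 → f/2 → f/2.2 → f/2.5 → f/2.8 → f/3.2 → f/3.5 → f/4.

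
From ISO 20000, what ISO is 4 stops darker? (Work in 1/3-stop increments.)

ISO 1250

ISO: 20000 → 16000 → 12800 → 10000 → 8000 → 6400 → 5000 → 4000 → 3200 → 2500 → 2000 → 1600 → 1250 — 4 stops dropped (darker).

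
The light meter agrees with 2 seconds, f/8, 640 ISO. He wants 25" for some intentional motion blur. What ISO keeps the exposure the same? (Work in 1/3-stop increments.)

Shutter speed: 2 → 2.5 → 3.2 → 4 → 5 → 6 → 8 → 10 → 13 → 15 → 20 → 25 — 3 2/3 stops slower (brighter).
Need 3 2/3 stops darker from the ISO: 640 → 500 → 400 → 320 → 250 → 200 → 160 → 125 → 100 → 80 → 64 → 50.

ISO 50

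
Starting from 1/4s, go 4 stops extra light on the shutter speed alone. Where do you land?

4 s

Shutter speed: 1/4 → 1/2 → 1 → 2 → 4 — 4 stops slower (brighter).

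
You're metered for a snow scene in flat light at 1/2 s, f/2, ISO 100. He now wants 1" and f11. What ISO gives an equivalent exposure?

ISO 1600

Shutter speed: 1/2 → 1 — 1 stop slower (brighter).
Aperture: f/2 → f/2.8 → f/4 → f/5.6 → f/8 → f/11 — 5 stops stopped down (darker).
Net change so far: 4 stops darker. Offset with the ISO: 100 → 200 → 400 → 800 → 1600.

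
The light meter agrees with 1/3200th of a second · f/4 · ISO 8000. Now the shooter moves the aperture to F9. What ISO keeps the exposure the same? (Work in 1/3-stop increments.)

ISO 40000

Aperture: f/4 → f/4.5 → f/5 → f/5.6 → f/6.3 → f/7.1 → f/8 → f/9 — 2 1/3 stops narrower (darker).
Need 2 1/3 stops brighter from the ISO: 8000 → 10000 → 12800 → 16000 → 20000 → 25600 → 32000 → 40000.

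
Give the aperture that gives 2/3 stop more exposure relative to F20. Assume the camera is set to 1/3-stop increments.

f/16

Aperture: f/20 → f/18 → f/16 — 2/3 stop opened up (brighter).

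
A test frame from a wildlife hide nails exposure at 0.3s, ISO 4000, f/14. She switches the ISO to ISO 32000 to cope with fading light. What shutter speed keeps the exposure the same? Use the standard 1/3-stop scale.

ISO: 4000 → 5000 → 6400 → 8000 → 10000 → 12800 → 16000 → 20000 → 25600 → 32000 — 3 stops higher (brighter).
Need 3 stops darker from the shutter speed: 0.3 → 1/4 → 1/5 → 1/6 → 1/8 → 1/10 → 1/13 → 1/15 → 1/20 → 1/25.

1/25s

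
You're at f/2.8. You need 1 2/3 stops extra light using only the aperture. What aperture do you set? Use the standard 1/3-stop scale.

Aperture: f/2.8 → f/2.5 → f/2.2 → f/2 → f/1.8 → f/1.6 — 1 2/3 stops larger aperture (brighter).

f/1.6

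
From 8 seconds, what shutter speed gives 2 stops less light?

Shutter speed: 8 → 4 → 2 — 2 stops faster (darker).

2 s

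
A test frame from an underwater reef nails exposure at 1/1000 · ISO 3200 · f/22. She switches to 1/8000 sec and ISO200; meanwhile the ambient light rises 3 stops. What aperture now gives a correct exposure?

f/5.6

Scene light: 3 stops brighter.
Shutter speed: 1/1000 → 1/2000 → 1/4000 → 1/8000 — 3 stops shorter (darker).
ISO: 3200 → 1600 → 800 → 400 → 200 — 4 stops dropped (darker).
Net so far: 4 stops darker. Aperture: f/22 → f/16 → f/11 → f/8 → f/5.6.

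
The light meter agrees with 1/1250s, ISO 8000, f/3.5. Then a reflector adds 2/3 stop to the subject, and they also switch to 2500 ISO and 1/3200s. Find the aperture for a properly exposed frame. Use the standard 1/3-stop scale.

f/1.6

Scene light: 2/3 stop brighter.
ISO: 8000 → 6400 → 5000 → 4000 → 3200 → 2500 — 1 2/3 stops dropped (darker).
Shutter speed: 1/1250 → 1/1600 → 1/2000 → 1/2500 → 1/3200 — 1 1/3 stops faster (darker).
Net so far: 2 1/3 stops darker. Aperture: f/3.5 → f/3.2 → f/2.8 → f/2.5 → f/2.2 → f/2 → f/1.8 → f/1.6.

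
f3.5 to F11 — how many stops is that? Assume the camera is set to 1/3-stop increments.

3 1/3 stops

f/3.5 → f/4 → f/4.5 → f/5 → f/5.6 → f/6.3 → f/7.1 → f/8 → f/9 → f/10 → f/11 — count the steps: 10 third-stops = 3 1/3 stops.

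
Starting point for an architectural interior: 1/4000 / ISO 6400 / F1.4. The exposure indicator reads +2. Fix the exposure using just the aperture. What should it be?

f/2.8

Overexposed by 2 stops → need 2 stops darker.
Aperture: f/1.4 → f/2 → f/2.8.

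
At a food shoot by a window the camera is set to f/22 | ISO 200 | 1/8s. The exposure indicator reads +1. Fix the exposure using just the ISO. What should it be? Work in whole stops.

Overexposed by 1 stop → need 1 stop darker.
ISO: 200 → 100.

ISO 100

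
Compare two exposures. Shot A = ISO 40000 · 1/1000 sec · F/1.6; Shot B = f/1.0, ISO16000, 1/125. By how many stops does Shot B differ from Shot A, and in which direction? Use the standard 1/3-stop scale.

3 stops brighter

Aperture: f/1.6 → f/1.4 → f/1.2 → f/1.1 → f/1.0 — 1 1/3 stops opened up (brighter).
Shutter speed: 1/1000 → 1/800 → 1/640 → 1/500 → 1/400 → 1/320 → 1/250 → 1/200 → 1/160 → 1/125 — 3 stops longer (brighter).
ISO: 40000 → 32000 → 25600 → 20000 → 16000 — 1 1/3 stops lower (darker).
Net: +1 1/3 +3 −1 1/3 = +3 stops.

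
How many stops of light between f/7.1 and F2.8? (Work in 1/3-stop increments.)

f/7.1 → f/6.3 → f/5.6 → f/5 → f/4.5 → f/4 → f/3.5 → f/3.2 → f/2.8 — count the steps: 8 third-stops = 2 2/3 stops.

2 2/3 stops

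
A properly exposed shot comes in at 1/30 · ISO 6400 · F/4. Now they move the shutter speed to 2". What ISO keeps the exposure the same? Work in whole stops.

ISO 100

Shutter speed: 1/30 → 1/15 → 1/8 → 1/4 → 1/2 → 1 → 2 — 6 stops longer (brighter).
Need 6 stops darker from the ISO: 6400 → 3200 → 1600 → 800 → 400 → 200 → 100.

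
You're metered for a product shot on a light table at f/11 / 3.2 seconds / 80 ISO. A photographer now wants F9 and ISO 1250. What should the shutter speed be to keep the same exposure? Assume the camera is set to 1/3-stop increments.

Aperture: f/11 → f/10 → f/9 — 2/3 stop opened up (brighter).
ISO: 80 → 100 → 125 → 160 → 200 → 250 → 320 → 400 → 500 → 640 → 800 → 1000 → 1250 — 4 stops higher (brighter).
Net change so far: 4 2/3 stops brighter. Offset with the shutter speed: 3.2 → 2.5 → 2 → 1.6 → 1.3 → 1 → 0.8 → 0.6 → 0.5 → 0.4 → 0.3 → 1/4 → 1/5 → 1/6 → 1/8.

1/8s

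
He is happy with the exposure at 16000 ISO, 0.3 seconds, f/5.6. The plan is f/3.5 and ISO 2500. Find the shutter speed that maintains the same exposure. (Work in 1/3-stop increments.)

Aperture: f/5.6 → f/5 → f/4.5 → f/4 → f/3.5 — 1 1/3 stops opened up (brighter).
ISO: 16000 → 12800 → 10000 → 8000 → 6400 → 5000 → 4000 → 3200 → 2500 — 2 2/3 stops dropped (darker).
Net change so far: 1 1/3 stops darker. Offset with the shutter speed: 0.3 → 0.4 → 0.5 → 0.6 → 0.8.

0.8 s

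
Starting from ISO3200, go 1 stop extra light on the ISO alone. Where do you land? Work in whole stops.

ISO: 3200 → 6400 — 1 stop higher (brighter).

ISO 6400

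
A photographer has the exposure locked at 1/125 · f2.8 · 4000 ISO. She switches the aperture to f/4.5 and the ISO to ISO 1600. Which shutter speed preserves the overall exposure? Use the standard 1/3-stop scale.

Aperture: f/2.8 → f/3.2 → f/3.5 → f/4 → f/4.5 — 1 1/3 stops smaller aperture (darker).
ISO: 4000 → 3200 → 2500 → 2000 → 1600 — 1 1/3 stops lower (darker).
Net change so far: 2 2/3 stops darker. Offset with the shutter speed: 1/125 → 1/100 → 1/80 → 1/60 → 1/50 → 1/40 → 1/30 → 1/25 → 1/20.

1/20s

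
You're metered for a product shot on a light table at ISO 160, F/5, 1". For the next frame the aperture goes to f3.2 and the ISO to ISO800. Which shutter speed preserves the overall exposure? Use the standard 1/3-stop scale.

Aperture: f/5 → f/4.5 → f/4 → f/3.5 → f/3.2 — 1 1/3 stops wider (brighter).
ISO: 160 → 200 → 250 → 320 → 400 → 500 → 640 → 800 — 2 1/3 stops raised (brighter).
Net change so far: 3 2/3 stops brighter. Offset with the shutter speed: 1 → 0.8 → 0.6 → 0.5 → 0.4 → 0.3 → 1/4 → 1/5 → 1/6 → 1/8 → 1/10 → 1/13.

1/13s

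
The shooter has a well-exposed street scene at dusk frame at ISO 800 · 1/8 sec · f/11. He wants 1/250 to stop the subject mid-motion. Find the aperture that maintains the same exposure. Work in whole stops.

Shutter speed: 1/8 → 1/15 → 1/30 → 1/60 → 1/125 → 1/250 — 5 stops faster (darker).
Need 5 stops brighter from the aperture: f/11 → f/8 → f/5.6 → f/4 → f/2.8 → f/2.

f/2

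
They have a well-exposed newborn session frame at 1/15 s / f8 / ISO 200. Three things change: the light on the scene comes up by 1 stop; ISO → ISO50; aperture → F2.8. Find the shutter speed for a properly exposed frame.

1/60s

Scene light: 1 stop brighter.
ISO: 200 → 100 → 50 — 2 stops dropped (darker).
Aperture: f/8 → f/5.6 → f/4 → f/2.8 — 3 stops wider (brighter).
Net so far: 2 stops brighter. Shutter speed: 1/15 → 1/30 → 1/60.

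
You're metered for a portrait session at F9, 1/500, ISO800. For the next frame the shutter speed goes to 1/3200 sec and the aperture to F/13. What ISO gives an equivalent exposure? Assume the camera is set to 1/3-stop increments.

ISO 10000

Shutter speed: 1/500 → 1/640 → 1/800 → 1/1000 → 1/1250 → 1/1600 → 1/2000 → 1/2500 → 1/3200 — 2 2/3 stops faster (darker).
Aperture: f/9 → f/10 → f/11 → f/13 — 1 stop smaller aperture (darker).
Net change so far: 3 2/3 stops darker. Offset with the ISO: 800 → 1000 → 1250 → 1600 → 2000 → 2500 → 3200 → 4000 → 5000 → 6400 → 8000 → 10000.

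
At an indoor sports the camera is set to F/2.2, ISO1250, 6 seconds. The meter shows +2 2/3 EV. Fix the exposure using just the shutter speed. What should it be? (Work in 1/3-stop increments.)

Overexposed by 2 2/3 stops → need 2 2/3 stops darker.
Shutter speed: 6 → 5 → 4 → 3.2 → 2.5 → 2 → 1.6 → 1.3 → 1.

1 s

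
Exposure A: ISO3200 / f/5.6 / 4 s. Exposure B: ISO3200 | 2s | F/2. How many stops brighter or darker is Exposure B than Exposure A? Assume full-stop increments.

Aperture: f/5.6 → f/4 → f/2.8 → f/2 — 3 stops wider (brighter).
Shutter speed: 4 → 2 — 1 stop faster (darker).
ISO: unchanged.
Net: +3 −1 = +2 stops.

2 stops brighter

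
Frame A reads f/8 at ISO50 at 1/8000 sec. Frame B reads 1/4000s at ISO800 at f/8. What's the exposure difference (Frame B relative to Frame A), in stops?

Aperture: unchanged.
Shutter speed: 1/8000 → 1/4000 — 1 stop slower (brighter).
ISO: 50 → 100 → 200 → 400 → 800 — 4 stops higher (brighter).
Net: +1 +4 = +5 stops.

5 stops brighter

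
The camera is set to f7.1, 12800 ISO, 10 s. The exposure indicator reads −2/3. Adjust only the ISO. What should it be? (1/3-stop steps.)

ISO 20000

Underexposed by 2/3 stop → need 2/3 stop brighter.
ISO: 12800 → 16000 → 20000.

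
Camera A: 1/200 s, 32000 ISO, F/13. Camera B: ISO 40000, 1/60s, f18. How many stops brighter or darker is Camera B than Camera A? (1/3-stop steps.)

Aperture: f/13 → f/14 → f/16 → f/18 — 1 stop smaller aperture (darker).
Shutter speed: 1/200 → 1/160 → 1/125 → 1/100 → 1/80 → 1/60 — 1 2/3 stops slower (brighter).
ISO: 32000 → 40000 — 1/3 stop raised (brighter).
Net: −1 +1 2/3 +1/3 = +1 stop.

1 stop brighter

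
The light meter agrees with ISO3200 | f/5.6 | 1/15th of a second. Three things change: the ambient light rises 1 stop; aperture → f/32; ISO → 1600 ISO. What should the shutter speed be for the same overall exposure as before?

2 s

Scene light: 1 stop brighter.
Aperture: f/5.6 → f/8 → f/11 → f/16 → f/22 → f/32 — 5 stops smaller aperture (darker).
ISO: 3200 → 1600 — 1 stop lower (darker).
Net so far: 5 stops darker. Shutter speed: 1/15 → 1/8 → 1/4 → 1/2 → 1 → 2.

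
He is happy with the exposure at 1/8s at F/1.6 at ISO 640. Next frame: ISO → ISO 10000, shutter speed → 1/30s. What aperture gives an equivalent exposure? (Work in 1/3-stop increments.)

ISO: 640 → 800 → 1000 → 1250 → 1600 → 2000 → 2500 → 3200 → 4000 → 5000 → 6400 → 8000 → 10000 — 4 stops higher (brighter).
Shutter speed: 1/8 → 1/10 → 1/13 → 1/15 → 1/20 → 1/25 → 1/30 — 2 stops shorter (darker).
Net change so far: 2 stops brighter. Offset with the aperture: f/1.6 → f/1.8 → f/2 → f/2.2 → f/2.5 → f/2.8 → f/3.2.

f/3.2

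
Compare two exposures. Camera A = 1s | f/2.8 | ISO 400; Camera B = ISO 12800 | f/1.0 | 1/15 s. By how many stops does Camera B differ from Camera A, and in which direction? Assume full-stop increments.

Aperture: f/2.8 → f/2 → f/1.4 → f/1.0 — 3 stops opened up (brighter).
Shutter speed: 1 → 1/2 → 1/4 → 1/8 → 1/15 — 4 stops shorter (darker).
ISO: 400 → 800 → 1600 → 3200 → 6400 → 12800 — 5 stops higher (brighter).
Net: +3 −4 +5 = +4 stops.

4 stops brighter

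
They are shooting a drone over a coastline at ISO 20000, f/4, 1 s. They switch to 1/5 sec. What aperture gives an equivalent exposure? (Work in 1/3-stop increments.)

f/1.8

Shutter speed: 1 → 0.8 → 0.6 → 0.5 → 0.4 → 0.3 → 1/4 → 1/5 — 2 1/3 stops shorter (darker).
Need 2 1/3 stops brighter from the aperture: f/4 → f/3.5 → f/3.2 → f/2.8 → f/2.5 → f/2.2 → f/2 → f/1.8.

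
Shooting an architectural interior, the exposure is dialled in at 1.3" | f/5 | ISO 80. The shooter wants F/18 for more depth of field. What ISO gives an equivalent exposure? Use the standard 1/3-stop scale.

Aperture: f/5 → f/5.6 → f/6.3 → f/7.1 → f/8 → f/9 → f/10 → f/11 → f/13 → f/14 → f/16 → f/18 — 3 2/3 stops stopped down (darker).
Need 3 2/3 stops brighter from the ISO: 80 → 100 → 125 → 160 → 200 → 250 → 320 → 400 → 500 → 640 → 800 → 1000.

ISO 1000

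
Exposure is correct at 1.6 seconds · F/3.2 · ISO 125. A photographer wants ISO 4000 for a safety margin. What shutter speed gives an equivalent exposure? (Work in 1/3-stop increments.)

ISO: 125 → 160 → 200 → 250 → 320 → 400 → 500 → 640 → 800 → 1000 → 1250 → 1600 → 2000 → 2500 → 3200 → 4000 — 5 stops higher (brighter).
Need 5 stops darker from the shutter speed: 1.6 → 1.3 → 1 → 0.8 → 0.6 → 0.5 → 0.4 → 0.3 → 1/4 → 1/5 → 1/6 → 1/8 → 1/10 → 1/13 → 1/15 → 1/20.

1/20s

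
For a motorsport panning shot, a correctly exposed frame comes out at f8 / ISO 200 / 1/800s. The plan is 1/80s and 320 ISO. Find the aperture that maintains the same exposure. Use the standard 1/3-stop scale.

Shutter speed: 1/800 → 1/640 → 1/500 → 1/400 → 1/320 → 1/250 → 1/200 → 1/160 → 1/125 → 1/100 → 1/80 — 3 1/3 stops longer (brighter).
ISO: 200 → 250 → 320 — 2/3 stop higher (brighter).
Net change so far: 4 stops brighter. Offset with the aperture: f/8 → f/9 → f/10 → f/11 → f/13 → f/14 → f/16 → f/18 → f/20 → f/22 → f/25 → f/29 → f/32.

f/32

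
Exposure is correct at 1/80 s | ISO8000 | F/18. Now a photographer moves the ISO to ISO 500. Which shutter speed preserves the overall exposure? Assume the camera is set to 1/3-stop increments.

ISO: 8000 → 6400 → 5000 → 4000 → 3200 → 2500 → 2000 → 1600 → 1250 → 1000 → 800 → 640 → 500 — 4 stops lower (darker).
Need 4 stops brighter from the shutter speed: 1/80 → 1/60 → 1/50 → 1/40 → 1/30 → 1/25 → 1/20 → 1/15 → 1/13 → 1/10 → 1/8 → 1/6 → 1/5.

1/5s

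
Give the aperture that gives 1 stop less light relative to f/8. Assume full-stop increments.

f/11

Aperture: f/8 → f/11 — 1 stop stopped down (darker).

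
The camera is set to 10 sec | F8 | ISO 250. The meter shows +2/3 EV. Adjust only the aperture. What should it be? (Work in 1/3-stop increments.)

Overexposed by 2/3 stop → need 2/3 stop darker.
Aperture: f/8 → f/9 → f/10.

f/10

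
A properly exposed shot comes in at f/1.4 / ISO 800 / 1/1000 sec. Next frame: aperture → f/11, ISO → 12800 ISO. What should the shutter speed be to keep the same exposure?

Aperture: f/1.4 → f/2 → f/2.8 → f/4 → f/5.6 → f/8 → f/11 — 6 stops narrower (darker).
ISO: 800 → 1600 → 3200 → 6400 → 12800 — 4 stops higher (brighter).
Net change so far: 2 stops darker. Offset with the shutter speed: 1/1000 → 1/500 → 1/250.

1/250s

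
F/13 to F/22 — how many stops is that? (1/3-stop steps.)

f/13 → f/14 → f/16 → f/18 → f/20 → f/22 — count the steps: 5 third-stops = 1 2/3 stops.

1 2/3 stops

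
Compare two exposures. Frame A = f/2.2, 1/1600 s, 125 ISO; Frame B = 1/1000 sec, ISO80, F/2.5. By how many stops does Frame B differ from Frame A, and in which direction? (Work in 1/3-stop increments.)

Aperture: f/2.2 → f/2.5 — 1/3 stop smaller aperture (darker).
Shutter speed: 1/1600 → 1/1250 → 1/1000 — 2/3 stop longer (brighter).
ISO: 125 → 100 → 80 — 2/3 stop lower (darker).
Net: −1/3 +2/3 −2/3 = −1/3 stops.

1/3 stop darker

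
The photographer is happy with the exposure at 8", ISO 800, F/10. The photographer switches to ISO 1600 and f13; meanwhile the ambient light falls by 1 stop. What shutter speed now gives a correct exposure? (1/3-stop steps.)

13 s

Scene light: 1 stop darker.
ISO: 800 → 1000 → 1250 → 1600 — 1 stop raised (brighter).
Aperture: f/10 → f/11 → f/13 — 2/3 stop smaller aperture (darker).
Net so far: 2/3 stop darker. Shutter speed: 8 → 10 → 13.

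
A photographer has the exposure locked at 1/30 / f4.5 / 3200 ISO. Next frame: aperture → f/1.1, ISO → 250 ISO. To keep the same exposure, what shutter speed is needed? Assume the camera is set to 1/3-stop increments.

1/40s

Aperture: f/4.5 → f/4 → f/3.5 → f/3.2 → f/2.8 → f/2.5 → f/2.2 → f/2 → f/1.8 → f/1.6 → f/1.4 → f/1.2 → f/1.1 — 4 stops wider (brighter).
ISO: 3200 → 2500 → 2000 → 1600 → 1250 → 1000 → 800 → 640 → 500 → 400 → 320 → 250 — 3 2/3 stops lower (darker).
Net change so far: 1/3 stop brighter. Offset with the shutter speed: 1/30 → 1/40.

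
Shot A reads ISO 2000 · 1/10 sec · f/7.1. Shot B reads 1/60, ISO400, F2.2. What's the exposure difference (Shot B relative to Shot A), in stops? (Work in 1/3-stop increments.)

1 2/3 stops darker

Aperture: f/7.1 → f/6.3 → f/5.6 → f/5 → f/4.5 → f/4 → f/3.5 → f/3.2 → f/2.8 → f/2.5 → f/2.2 — 3 1/3 stops opened up (brighter).
Shutter speed: 1/10 → 1/13 → 1/15 → 1/20 → 1/25 → 1/30 → 1/40 → 1/50 → 1/60 — 2 2/3 stops faster (darker).
ISO: 2000 → 1600 → 1250 → 1000 → 800 → 640 → 500 → 400 — 2 1/3 stops lower (darker).
Net: +3 1/3 −2 2/3 −2 1/3 = −1 2/3 stops.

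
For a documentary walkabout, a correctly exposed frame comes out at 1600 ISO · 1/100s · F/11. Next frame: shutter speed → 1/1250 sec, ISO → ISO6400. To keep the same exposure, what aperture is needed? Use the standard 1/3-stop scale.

Shutter speed: 1/100 → 1/125 → 1/160 → 1/200 → 1/250 → 1/320 → 1/400 → 1/500 → 1/640 → 1/800 → 1/1000 → 1/1250 — 3 2/3 stops shorter (darker).
ISO: 1600 → 2000 → 2500 → 3200 → 4000 → 5000 → 6400 — 2 stops higher (brighter).
Net change so far: 1 2/3 stops darker. Offset with the aperture: f/11 → f/10 → f/9 → f/8 → f/7.1 → f/6.3.

f/6.3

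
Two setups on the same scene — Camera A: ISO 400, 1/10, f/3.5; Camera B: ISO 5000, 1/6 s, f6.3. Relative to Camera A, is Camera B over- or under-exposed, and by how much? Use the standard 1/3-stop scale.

Aperture: f/3.5 → f/4 → f/4.5 → f/5 → f/5.6 → f/6.3 — 1 2/3 stops stopped down (darker).
Shutter speed: 1/10 → 1/8 → 1/6 — 2/3 stop slower (brighter).
ISO: 400 → 500 → 640 → 800 → 1000 → 1250 → 1600 → 2000 → 2500 → 3200 → 4000 → 5000 — 3 2/3 stops raised (brighter).
Net: −1 2/3 +2/3 +3 2/3 = +2 2/3 stops.

2 2/3 stops brighter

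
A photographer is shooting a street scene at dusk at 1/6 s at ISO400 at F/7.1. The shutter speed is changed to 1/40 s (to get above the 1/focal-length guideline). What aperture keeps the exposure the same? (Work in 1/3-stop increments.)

Shutter speed: 1/6 → 1/8 → 1/10 → 1/13 → 1/15 → 1/20 → 1/25 → 1/30 → 1/40 — 2 2/3 stops faster (darker).
Need 2 2/3 stops brighter from the aperture: f/7.1 → f/6.3 → f/5.6 → f/5 → f/4.5 → f/4 → f/3.5 → f/3.2 → f/2.8.

f/2.8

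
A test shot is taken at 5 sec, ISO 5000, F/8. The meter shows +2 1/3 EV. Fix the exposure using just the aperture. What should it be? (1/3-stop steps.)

f/18

Overexposed by 2 1/3 stops → need 2 1/3 stops darker.
Aperture: f/8 → f/9 → f/10 → f/11 → f/13 → f/14 → f/16 → f/18.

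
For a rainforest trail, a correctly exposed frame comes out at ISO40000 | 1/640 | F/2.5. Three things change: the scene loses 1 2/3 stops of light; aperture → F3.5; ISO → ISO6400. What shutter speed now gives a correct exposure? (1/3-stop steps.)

1/15s

Scene light: 1 2/3 stops darker.
Aperture: f/2.5 → f/2.8 → f/3.2 → f/3.5 — 1 stop smaller aperture (darker).
ISO: 40000 → 32000 → 25600 → 20000 → 16000 → 12800 → 10000 → 8000 → 6400 — 2 2/3 stops lower (darker).
Net so far: 5 1/3 stops darker. Shutter speed: 1/640 → 1/500 → 1/400 → 1/320 → 1/250 → 1/200 → 1/160 → 1/125 → 1/100 → 1/80 → 1/60 → 1/50 → 1/40 → 1/30 → 1/25 → 1/20 → 1/15.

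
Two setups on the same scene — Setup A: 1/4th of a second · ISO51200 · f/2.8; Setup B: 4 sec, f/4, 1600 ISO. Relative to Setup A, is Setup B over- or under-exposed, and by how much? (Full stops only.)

Aperture: f/2.8 → f/4 — 1 stop narrower (darker).
Shutter speed: 1/4 → 1/2 → 1 → 2 → 4 — 4 stops longer (brighter).
ISO: 51200 → 25600 → 12800 → 6400 → 3200 → 1600 — 5 stops dropped (darker).
Net: −1 +4 −5 = −2 stops.

2 stops darker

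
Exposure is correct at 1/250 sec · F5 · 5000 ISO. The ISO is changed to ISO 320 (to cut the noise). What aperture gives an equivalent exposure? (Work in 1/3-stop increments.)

ISO: 5000 → 4000 → 3200 → 2500 → 2000 → 1600 → 1250 → 1000 → 800 → 640 → 500 → 400 → 320 — 4 stops lower (darker).
Need 4 stops brighter from the aperture: f/5 → f/4.5 → f/4 → f/3.5 → f/3.2 → f/2.8 → f/2.5 → f/2.2 → f/2 → f/1.8 → f/1.6 → f/1.4 → f/1.2.

f/1.2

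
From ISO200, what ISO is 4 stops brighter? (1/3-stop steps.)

ISO 3200

ISO: 200 → 250 → 320 → 400 → 500 → 640 → 800 → 1000 → 1250 → 1600 → 2000 → 2500 → 3200 — 4 stops raised (brighter).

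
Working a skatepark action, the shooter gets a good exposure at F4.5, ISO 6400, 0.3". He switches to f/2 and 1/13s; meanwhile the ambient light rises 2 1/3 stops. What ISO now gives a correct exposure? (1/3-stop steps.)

ISO 1000

Scene light: 2 1/3 stops brighter.
Aperture: f/4.5 → f/4 → f/3.5 → f/3.2 → f/2.8 → f/2.5 → f/2.2 → f/2 — 2 1/3 stops wider (brighter).
Shutter speed: 0.3 → 1/4 → 1/5 → 1/6 → 1/8 → 1/10 → 1/13 — 2 stops faster (darker).
Net so far: 2 2/3 stops brighter. ISO: 6400 → 5000 → 4000 → 3200 → 2500 → 2000 → 1600 → 1250 → 1000.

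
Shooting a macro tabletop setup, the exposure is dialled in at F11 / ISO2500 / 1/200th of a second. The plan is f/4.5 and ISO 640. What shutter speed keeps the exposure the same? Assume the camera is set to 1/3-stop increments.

Aperture: f/11 → f/10 → f/9 → f/8 → f/7.1 → f/6.3 → f/5.6 → f/5 → f/4.5 — 2 2/3 stops wider (brighter).
ISO: 2500 → 2000 → 1600 → 1250 → 1000 → 800 → 640 — 2 stops lower (darker).
Net change so far: 2/3 stop brighter. Offset with the shutter speed: 1/200 → 1/250 → 1/320.

1/320s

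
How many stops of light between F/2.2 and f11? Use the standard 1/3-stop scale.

f/2.2 → f/2.5 → f/2.8 → f/3.2 → f/3.5 → f/4 → f/4.5 → f/5 → f/5.6 → f/6.3 → f/7.1 → f/8 → f/9 → f/10 → f/11 — count the steps: 14 third-stops = 4 2/3 stops.

4 2/3 stops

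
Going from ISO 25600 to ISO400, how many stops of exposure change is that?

25600 → 12800 → 6400 → 3200 → 1600 → 800 → 400 — count the steps: 6 stops.

6 stops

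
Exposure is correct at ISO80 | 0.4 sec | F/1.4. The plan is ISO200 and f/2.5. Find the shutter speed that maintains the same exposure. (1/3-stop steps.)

ISO: 80 → 100 → 125 → 160 → 200 — 1 1/3 stops raised (brighter).
Aperture: f/1.4 → f/1.6 → f/1.8 → f/2 → f/2.2 → f/2.5 — 1 2/3 stops smaller aperture (darker).
Net change so far: 1/3 stop darker. Offset with the shutter speed: 0.4 → 0.5.

0.5 s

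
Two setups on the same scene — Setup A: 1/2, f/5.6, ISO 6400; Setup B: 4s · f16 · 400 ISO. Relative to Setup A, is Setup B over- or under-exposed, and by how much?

4 stops darker

Aperture: f/5.6 → f/8 → f/11 → f/16 — 3 stops smaller aperture (darker).
Shutter speed: 1/2 → 1 → 2 → 4 — 3 stops slower (brighter).
ISO: 6400 → 3200 → 1600 → 800 → 400 — 4 stops lower (darker).
Net: −3 +3 −4 = −4 stops.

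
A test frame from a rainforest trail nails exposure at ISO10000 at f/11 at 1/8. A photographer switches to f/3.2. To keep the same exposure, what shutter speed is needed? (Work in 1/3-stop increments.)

1/100s

Aperture: f/11 → f/10 → f/9 → f/8 → f/7.1 → f/6.3 → f/5.6 → f/5 → f/4.5 → f/4 → f/3.5 → f/3.2 — 3 2/3 stops opened up (brighter).
Need 3 2/3 stops darker from the shutter speed: 1/8 → 1/10 → 1/13 → 1/15 → 1/20 → 1/25 → 1/30 → 1/40 → 1/50 → 1/60 → 1/80 → 1/100.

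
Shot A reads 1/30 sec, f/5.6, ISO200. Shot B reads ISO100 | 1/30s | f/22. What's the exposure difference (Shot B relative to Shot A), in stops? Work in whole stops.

Aperture: f/5.6 → f/8 → f/11 → f/16 → f/22 — 4 stops stopped down (darker).
Shutter speed: unchanged.
ISO: 200 → 100 — 1 stop dropped (darker).
Net: −4 −1 = −5 stops.

5 stops darker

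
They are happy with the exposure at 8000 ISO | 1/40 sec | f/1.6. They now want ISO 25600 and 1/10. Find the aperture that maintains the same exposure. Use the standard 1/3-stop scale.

ISO: 8000 → 10000 → 12800 → 16000 → 20000 → 25600 — 1 2/3 stops higher (brighter).
Shutter speed: 1/40 → 1/30 → 1/25 → 1/20 → 1/15 → 1/13 → 1/10 — 2 stops slower (brighter).
Net change so far: 3 2/3 stops brighter. Offset with the aperture: f/1.6 → f/1.8 → f/2 → f/2.2 → f/2.5 → f/2.8 → f/3.2 → f/3.5 → f/4 → f/4.5 → f/5 → f/5.6.

f/5.6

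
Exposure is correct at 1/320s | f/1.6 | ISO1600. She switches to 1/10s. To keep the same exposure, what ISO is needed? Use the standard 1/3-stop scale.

ISO 50

Shutter speed: 1/320 → 1/250 → 1/200 → 1/160 → 1/125 → 1/100 → 1/80 → 1/60 → 1/50 → 1/40 → 1/30 → 1/25 → 1/20 → 1/15 → 1/13 → 1/10 — 5 stops slower (brighter).
Need 5 stops darker from the ISO: 1600 → 1250 → 1000 → 800 → 640 → 500 → 400 → 320 → 250 → 200 → 160 → 125 → 100 → 80 → 64 → 50.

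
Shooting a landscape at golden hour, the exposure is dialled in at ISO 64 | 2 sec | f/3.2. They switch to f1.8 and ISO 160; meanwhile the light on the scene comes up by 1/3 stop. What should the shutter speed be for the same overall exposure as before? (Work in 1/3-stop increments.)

1/5s

Scene light: 1/3 stop brighter.
Aperture: f/3.2 → f/2.8 → f/2.5 → f/2.2 → f/2 → f/1.8 — 1 2/3 stops larger aperture (brighter).
ISO: 64 → 80 → 100 → 125 → 160 — 1 1/3 stops higher (brighter).
Net so far: 3 1/3 stops brighter. Shutter speed: 2 → 1.6 → 1.3 → 1 → 0.8 → 0.6 → 0.5 → 0.4 → 0.3 → 1/4 → 1/5.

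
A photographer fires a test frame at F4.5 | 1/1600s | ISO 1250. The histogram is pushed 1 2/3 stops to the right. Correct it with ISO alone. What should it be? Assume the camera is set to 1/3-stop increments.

Overexposed by 1 2/3 stops → need 1 2/3 stops darker.
ISO: 1250 → 1000 → 800 → 640 → 500 → 400.

ISO 400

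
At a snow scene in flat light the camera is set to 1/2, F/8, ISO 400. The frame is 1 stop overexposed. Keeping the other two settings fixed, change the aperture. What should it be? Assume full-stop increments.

f/11

Overexposed by 1 stop → need 1 stop darker.
Aperture: f/8 → f/11.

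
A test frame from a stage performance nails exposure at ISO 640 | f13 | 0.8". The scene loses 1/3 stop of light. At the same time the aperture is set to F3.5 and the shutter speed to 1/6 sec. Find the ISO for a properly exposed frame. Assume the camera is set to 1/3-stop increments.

Scene light: 1/3 stop darker.
Aperture: f/13 → f/11 → f/10 → f/9 → f/8 → f/7.1 → f/6.3 → f/5.6 → f/5 → f/4.5 → f/4 → f/3.5 — 3 2/3 stops wider (brighter).
Shutter speed: 0.8 → 0.6 → 0.5 → 0.4 → 0.3 → 1/4 → 1/5 → 1/6 — 2 1/3 stops shorter (darker).
Net so far: 1 stop brighter. ISO: 640 → 500 → 400 → 320.

ISO 320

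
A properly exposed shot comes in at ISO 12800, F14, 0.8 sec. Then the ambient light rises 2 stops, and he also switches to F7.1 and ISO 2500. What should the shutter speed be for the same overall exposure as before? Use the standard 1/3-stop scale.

1/4s

Scene light: 2 stops brighter.
Aperture: f/14 → f/13 → f/11 → f/10 → f/9 → f/8 → f/7.1 — 2 stops larger aperture (brighter).
ISO: 12800 → 10000 → 8000 → 6400 → 5000 → 4000 → 3200 → 2500 — 2 1/3 stops lower (darker).
Net so far: 1 2/3 stops brighter. Shutter speed: 0.8 → 0.6 → 0.5 → 0.4 → 0.3 → 1/4.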